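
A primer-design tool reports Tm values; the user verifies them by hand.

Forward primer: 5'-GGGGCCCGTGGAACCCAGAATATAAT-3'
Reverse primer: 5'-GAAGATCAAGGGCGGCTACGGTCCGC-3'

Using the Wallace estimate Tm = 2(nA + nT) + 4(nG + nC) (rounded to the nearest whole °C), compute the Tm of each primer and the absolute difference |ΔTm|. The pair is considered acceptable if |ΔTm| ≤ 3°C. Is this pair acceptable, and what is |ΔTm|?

Forward: A=8 T=4 G=8 C=6 → Tm = 2·12 + 4·14 = 80°C.
Reverse: A=6 T=3 G=10 C=7 → Tm = 2·9 + 4·17 = 86°C.
|ΔTm| = |80 − 86| = 6°C, > 3°C.

|ΔTm| = 6°C; the pair is not acceptable.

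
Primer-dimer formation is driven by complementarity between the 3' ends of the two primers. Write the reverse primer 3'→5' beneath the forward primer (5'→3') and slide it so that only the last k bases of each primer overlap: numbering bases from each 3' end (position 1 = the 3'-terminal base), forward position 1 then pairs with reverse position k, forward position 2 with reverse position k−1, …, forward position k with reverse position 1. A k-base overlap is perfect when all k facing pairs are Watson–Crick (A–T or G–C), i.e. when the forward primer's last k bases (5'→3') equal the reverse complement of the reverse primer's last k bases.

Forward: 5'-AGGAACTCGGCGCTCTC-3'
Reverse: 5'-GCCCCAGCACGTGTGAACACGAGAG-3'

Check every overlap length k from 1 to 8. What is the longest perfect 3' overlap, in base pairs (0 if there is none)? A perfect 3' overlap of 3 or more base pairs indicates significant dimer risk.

Longest perfect overlap: 5 complementary base pairs; significant dimer risk (threshold 3).

Last 8 bases (5'→3') — forward …GCGCTCTC, reverse …CACGAGAG.
Reverse complement of the reverse primer's last 8 bases: CTCTCGTG; its first k bases are the reverse complement of the reverse primer's last k bases, so a perfect k-base overlap needs the forward primer's last k bases to equal them.
Comparing (forward last k vs required): k=1: C vs C ✓; k=2: TC vs CT ✗; k=3: CTC vs CTC ✓; k=4: TCTC vs CTCT ✗; k=5: CTCTC vs CTCTC ✓; k=6: GCTCTC vs CTCTCG ✗; k=7: CGCTCTC vs CTCTCGT ✗; k=8: GCGCTCTC vs CTCTCGTG ✗.
Perfect overlaps at k = 1, 3, 5; the largest is 5.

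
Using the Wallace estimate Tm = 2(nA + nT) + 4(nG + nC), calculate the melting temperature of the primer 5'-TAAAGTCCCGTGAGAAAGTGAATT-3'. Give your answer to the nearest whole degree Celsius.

66°C

Base counts: A=9, T=6, G=6, C=3 (length 24).
Tm = 2·(9+6) + 4·(6+3) = 2·15 + 4·9 = 30 + 36 = 66°C.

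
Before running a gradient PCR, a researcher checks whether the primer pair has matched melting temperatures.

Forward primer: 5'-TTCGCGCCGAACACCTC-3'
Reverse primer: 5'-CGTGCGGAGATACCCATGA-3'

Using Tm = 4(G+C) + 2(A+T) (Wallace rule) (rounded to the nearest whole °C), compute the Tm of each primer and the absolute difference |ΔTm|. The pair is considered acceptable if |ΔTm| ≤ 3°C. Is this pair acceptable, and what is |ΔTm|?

Forward: A=3 T=3 G=3 C=8 → Tm = 2·6 + 4·11 = 56°C.
Reverse: A=5 T=3 G=6 C=5 → Tm = 2·8 + 4·11 = 60°C.
|ΔTm| = |56 − 60| = 4°C, > 3°C.

|ΔTm| = 4°C; the pair is not acceptable.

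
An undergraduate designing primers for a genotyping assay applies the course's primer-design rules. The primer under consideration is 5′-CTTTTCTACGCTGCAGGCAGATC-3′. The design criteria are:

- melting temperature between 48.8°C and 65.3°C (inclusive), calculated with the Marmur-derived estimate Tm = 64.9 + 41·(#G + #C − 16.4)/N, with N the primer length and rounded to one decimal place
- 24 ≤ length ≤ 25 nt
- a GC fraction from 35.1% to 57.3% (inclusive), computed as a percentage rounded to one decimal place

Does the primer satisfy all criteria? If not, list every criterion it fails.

Base counts: A=4, T=7, G=5, C=7 (length 23).
Tm: Tm = 64.9 + 41·(12 − 16.4)/23 = 57.1°C ✓
length: length 23, outside 24–25 ✗
GC content: GC 12/23 = 52.2% ✓

Fails: length.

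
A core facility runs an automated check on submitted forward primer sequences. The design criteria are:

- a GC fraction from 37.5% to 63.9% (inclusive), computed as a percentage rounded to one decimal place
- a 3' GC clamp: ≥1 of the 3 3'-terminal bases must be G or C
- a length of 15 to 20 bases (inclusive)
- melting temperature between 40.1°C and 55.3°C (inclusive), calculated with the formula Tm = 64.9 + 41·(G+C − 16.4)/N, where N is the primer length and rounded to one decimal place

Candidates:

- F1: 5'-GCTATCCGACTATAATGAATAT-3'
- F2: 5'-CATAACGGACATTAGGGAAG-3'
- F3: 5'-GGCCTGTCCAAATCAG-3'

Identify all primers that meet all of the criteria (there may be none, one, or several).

F1 (22 nt, A=8 T=7 G=3 C=4): GC 7/22 = 31.8%, outside 37.5–63.9% ✗; 3' end TAT has 0 G/C, need ≥1 ✗; length 22, outside 15–20 ✗; Tm = 64.9 + 41·(7 − 16.4)/22 = 47.4°C ✓ — fails.
F2 (20 nt, A=8 T=3 G=6 C=3): GC 9/20 = 45.0% ✓; 3' end AAG has 1 G/C ✓; length 20 ✓; Tm = 64.9 + 41·(9 − 16.4)/20 = 49.7°C ✓ — passes.
F3 (16 nt, A=4 T=3 G=4 C=5): GC 9/16 = 56.3% ✓; 3' end CAG has 2 G/C ✓; length 16 ✓; Tm = 64.9 + 41·(9 − 16.4)/16 = 45.9°C ✓ — passes.

F2 and F3.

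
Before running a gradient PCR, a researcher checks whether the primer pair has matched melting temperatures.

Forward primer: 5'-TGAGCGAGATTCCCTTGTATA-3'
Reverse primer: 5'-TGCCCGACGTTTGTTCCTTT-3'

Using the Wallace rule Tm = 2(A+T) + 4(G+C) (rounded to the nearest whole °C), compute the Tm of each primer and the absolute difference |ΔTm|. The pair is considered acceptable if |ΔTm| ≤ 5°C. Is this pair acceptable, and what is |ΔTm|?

Forward: A=5 T=7 G=5 C=4 → Tm = 2·12 + 4·9 = 60°C.
Reverse: A=1 T=9 G=4 C=6 → Tm = 2·10 + 4·10 = 60°C.
|ΔTm| = |60 − 60| = 0°C, ≤ 5°C.

|ΔTm| = 0°C; the pair is acceptable.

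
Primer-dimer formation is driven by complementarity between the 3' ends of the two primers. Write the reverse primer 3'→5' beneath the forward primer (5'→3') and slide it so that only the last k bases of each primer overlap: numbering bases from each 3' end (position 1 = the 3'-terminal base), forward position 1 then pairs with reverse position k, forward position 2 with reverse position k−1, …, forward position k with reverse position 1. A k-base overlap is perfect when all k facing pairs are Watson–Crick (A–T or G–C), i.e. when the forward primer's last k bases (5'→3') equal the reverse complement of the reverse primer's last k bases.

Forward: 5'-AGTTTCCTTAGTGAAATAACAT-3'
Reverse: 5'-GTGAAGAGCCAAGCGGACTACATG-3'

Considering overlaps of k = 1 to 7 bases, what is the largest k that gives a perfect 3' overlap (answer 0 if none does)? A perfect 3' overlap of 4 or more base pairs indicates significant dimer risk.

Longest perfect overlap: 3 complementary base pairs; below the dimer-risk threshold (threshold 4).

Last 7 bases (5'→3') — forward …ATAACAT, reverse …CTACATG.
Reverse complement of the reverse primer's last 7 bases: CATGTAG; its first k bases are the reverse complement of the reverse primer's last k bases, so a perfect k-base overlap needs the forward primer's last k bases to equal them.
Comparing (forward last k vs required): k=1: T vs C ✗; k=2: AT vs CA ✗; k=3: CAT vs CAT ✓; k=4: ACAT vs CATG ✗; k=5: AACAT vs CATGT ✗; k=6: TAACAT vs CATGTA ✗; k=7: ATAACAT vs CATGTAG ✗.
Only k = 3 is perfect, so the longest perfect 3' overlap is 3.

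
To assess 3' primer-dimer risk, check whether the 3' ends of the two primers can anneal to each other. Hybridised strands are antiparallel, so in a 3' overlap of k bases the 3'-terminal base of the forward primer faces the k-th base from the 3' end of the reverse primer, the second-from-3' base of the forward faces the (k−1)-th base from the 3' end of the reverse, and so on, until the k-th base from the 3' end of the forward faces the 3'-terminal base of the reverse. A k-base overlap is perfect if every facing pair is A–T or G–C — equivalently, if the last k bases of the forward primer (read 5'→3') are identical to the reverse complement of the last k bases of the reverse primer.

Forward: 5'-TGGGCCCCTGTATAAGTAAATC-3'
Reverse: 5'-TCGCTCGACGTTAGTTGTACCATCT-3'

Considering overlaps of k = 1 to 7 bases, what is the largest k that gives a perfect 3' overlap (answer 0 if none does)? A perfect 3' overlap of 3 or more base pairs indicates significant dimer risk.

Longest perfect overlap: 0 complementary base pairs; below the dimer-risk threshold (threshold 3).

Last 7 bases (5'→3') — forward …GTAAATC, reverse …ACCATCT.
Reverse complement of the reverse primer's last 7 bases: AGATGGT; its first k bases are the reverse complement of the reverse primer's last k bases, so a perfect k-base overlap needs the forward primer's last k bases to equal them.
Comparing (forward last k vs required): k=1: C vs A ✗; k=2: TC vs AG ✗; k=3: ATC vs AGA ✗; k=4: AATC vs AGAT ✗; k=5: AAATC vs AGATG ✗; k=6: TAAATC vs AGATGG ✗; k=7: GTAAATC vs AGATGGT ✗.
No overlap length from 1 to 7 is perfect, so the longest perfect 3' overlap is 0.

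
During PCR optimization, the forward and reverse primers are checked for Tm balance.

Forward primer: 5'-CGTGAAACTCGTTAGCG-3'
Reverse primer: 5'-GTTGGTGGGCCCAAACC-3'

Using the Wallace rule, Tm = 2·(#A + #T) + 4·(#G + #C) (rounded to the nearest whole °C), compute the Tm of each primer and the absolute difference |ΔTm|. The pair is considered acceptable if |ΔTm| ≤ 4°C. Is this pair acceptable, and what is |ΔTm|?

Forward: A=4 T=4 G=5 C=4 → Tm = 2·8 + 4·9 = 52°C.
Reverse: A=3 T=3 G=6 C=5 → Tm = 2·6 + 4·11 = 56°C.
|ΔTm| = |52 − 56| = 4°C, ≤ 4°C.

|ΔTm| = 4°C; the pair is acceptable.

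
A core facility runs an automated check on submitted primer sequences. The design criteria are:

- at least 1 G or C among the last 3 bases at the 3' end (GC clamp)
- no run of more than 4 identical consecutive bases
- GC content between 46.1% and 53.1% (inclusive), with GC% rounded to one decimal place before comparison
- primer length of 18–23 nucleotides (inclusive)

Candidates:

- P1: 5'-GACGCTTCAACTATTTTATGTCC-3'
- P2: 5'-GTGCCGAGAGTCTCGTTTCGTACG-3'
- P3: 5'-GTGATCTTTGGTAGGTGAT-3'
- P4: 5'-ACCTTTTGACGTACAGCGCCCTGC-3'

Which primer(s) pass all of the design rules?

P1 (23 nt, A=5 T=9 G=3 C=6): 3' end TCC has 2 G/C ✓; longest run = 4 ✓; GC 9/23 = 39.1%, outside 46.1–53.1% ✗; length 23 ✓ — fails.
P2 (24 nt, A=3 T=7 G=8 C=6): 3' end ACG has 2 G/C ✓; longest run = 3 ✓; GC 14/24 = 58.3%, outside 46.1–53.1% ✗; length 24, outside 18–23 ✗ — fails.
P3 (19 nt, A=3 T=8 G=7 C=1): 3' end GAT has 1 G/C ✓; longest run = 3 ✓; GC 8/19 = 42.1%, outside 46.1–53.1% ✗; length 19 ✓ — fails.
P4 (24 nt, A=4 T=6 G=5 C=9): 3' end TGC has 2 G/C ✓; longest run = 4 ✓; GC 14/24 = 58.3%, outside 46.1–53.1% ✗; length 24, outside 18–23 ✗ — fails.

None of the candidates satisfy all criteria.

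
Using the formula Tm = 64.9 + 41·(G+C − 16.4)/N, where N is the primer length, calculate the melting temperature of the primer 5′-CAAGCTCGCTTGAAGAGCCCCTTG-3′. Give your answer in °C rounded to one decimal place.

Base counts: A=5, T=5, G=6, C=8; G+C = 14, N = 24.
Tm = 64.9 + 41·(14 − 16.4)/24 = 64.9 + -98.40/24 = 60.8°C.

60.8°C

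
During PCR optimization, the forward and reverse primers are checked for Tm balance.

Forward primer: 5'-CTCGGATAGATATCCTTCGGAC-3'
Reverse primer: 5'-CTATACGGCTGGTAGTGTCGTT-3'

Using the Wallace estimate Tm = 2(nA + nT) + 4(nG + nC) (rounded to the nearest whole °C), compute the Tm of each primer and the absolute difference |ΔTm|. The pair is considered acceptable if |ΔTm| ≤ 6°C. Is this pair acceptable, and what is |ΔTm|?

|ΔTm| = 0°C; the pair is acceptable.

Forward: A=5 T=6 G=5 C=6 → Tm = 2·11 + 4·11 = 66°C.
Reverse: A=3 T=8 G=7 C=4 → Tm = 2·11 + 4·11 = 66°C.
|ΔTm| = |66 − 66| = 0°C, ≤ 6°C.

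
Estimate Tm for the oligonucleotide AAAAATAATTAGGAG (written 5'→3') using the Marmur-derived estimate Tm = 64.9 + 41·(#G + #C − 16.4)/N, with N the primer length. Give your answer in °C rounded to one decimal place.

Base counts: A=9, T=3, G=3, C=0; G+C = 3, N = 15.
Tm = 64.9 + 41·(3 − 16.4)/15 = 64.9 + -549.40/15 = 28.3°C.

28.3°C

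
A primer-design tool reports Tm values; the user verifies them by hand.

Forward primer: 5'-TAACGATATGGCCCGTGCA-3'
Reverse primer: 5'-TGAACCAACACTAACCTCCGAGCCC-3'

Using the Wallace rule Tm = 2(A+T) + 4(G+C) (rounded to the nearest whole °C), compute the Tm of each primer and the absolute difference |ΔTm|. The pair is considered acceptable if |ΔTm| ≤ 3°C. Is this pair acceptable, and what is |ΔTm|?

Forward: A=5 T=4 G=5 C=5 → Tm = 2·9 + 4·10 = 58°C.
Reverse: A=8 T=3 G=3 C=11 → Tm = 2·11 + 4·14 = 78°C.
|ΔTm| = |58 − 78| = 20°C, > 3°C.

|ΔTm| = 20°C; the pair is not acceptable.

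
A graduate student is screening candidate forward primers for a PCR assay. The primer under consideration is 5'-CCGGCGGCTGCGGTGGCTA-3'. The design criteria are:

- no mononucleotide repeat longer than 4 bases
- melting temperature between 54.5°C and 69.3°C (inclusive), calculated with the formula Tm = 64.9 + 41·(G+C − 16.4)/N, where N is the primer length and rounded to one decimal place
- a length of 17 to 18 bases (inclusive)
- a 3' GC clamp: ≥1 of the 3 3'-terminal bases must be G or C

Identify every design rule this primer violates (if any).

Fails: length.

Base counts: A=1, T=3, G=9, C=6 (length 19).
homopolymer run: longest run = 2 ✓
Tm: Tm = 64.9 + 41·(15 − 16.4)/19 = 61.9°C ✓
length: length 19, outside 17–18 ✗
GC clamp: 3' end CTA has 1 G/C ✓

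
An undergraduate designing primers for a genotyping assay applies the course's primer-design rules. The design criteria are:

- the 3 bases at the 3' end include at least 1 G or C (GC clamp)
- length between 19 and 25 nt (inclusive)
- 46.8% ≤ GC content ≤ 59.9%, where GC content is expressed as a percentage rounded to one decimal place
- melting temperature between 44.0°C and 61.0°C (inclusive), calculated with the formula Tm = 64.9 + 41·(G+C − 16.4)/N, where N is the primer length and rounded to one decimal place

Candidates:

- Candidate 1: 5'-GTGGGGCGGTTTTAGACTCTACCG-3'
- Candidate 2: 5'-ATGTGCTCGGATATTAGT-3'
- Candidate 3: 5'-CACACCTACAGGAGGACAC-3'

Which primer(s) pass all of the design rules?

Candidate 1 and Candidate 3.

Candidate 1 (24 nt, A=3 T=7 G=9 C=5): 3' end CCG has 3 G/C ✓; length 24 ✓; GC 14/24 = 58.3% ✓; Tm = 64.9 + 41·(14 − 16.4)/24 = 60.8°C ✓ — passes.
Candidate 2 (18 nt, A=4 T=7 G=5 C=2): 3' end AGT has 1 G/C ✓; length 18, outside 19–25 ✗; GC 7/18 = 38.9%, outside 46.8–59.9% ✗; Tm = 64.9 + 41·(7 − 16.4)/18 = 43.5°C, outside 44.0–61.0°C ✗ — fails.
Candidate 3 (19 nt, A=7 T=1 G=4 C=7): 3' end CAC has 2 G/C ✓; length 19 ✓; GC 11/19 = 57.9% ✓; Tm = 64.9 + 41·(11 − 16.4)/19 = 53.2°C ✓ — passes.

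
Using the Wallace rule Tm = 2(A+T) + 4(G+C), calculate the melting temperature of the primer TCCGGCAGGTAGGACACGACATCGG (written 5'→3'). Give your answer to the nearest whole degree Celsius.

Base counts: A=6, T=3, G=9, C=7 (length 25).
Tm = 2·(6+3) + 4·(9+7) = 2·9 + 4·16 = 18 + 64 = 82°C.

82°C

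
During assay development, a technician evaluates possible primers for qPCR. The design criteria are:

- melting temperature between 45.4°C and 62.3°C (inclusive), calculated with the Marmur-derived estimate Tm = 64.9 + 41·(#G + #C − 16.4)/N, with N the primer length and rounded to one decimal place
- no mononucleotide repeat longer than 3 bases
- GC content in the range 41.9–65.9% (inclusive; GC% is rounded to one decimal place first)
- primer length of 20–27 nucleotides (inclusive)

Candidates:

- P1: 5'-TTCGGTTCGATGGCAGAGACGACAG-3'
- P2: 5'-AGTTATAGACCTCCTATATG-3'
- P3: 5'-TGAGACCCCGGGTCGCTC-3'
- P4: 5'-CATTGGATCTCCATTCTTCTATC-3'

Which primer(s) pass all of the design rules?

P1 only.

P1 (25 nt, A=6 T=5 G=9 C=5): Tm = 64.9 + 41·(14 − 16.4)/25 = 61.0°C ✓; longest run = 2 ✓; GC 14/25 = 56.0% ✓; length 25 ✓ — passes.
P2 (20 nt, A=6 T=7 G=3 C=4): Tm = 64.9 + 41·(7 − 16.4)/20 = 45.6°C ✓; longest run = 2 ✓; GC 7/20 = 35.0%, outside 41.9–65.9% ✗; length 20 ✓ — fails.
P3 (18 nt, A=2 T=3 G=6 C=7): Tm = 64.9 + 41·(13 − 16.4)/18 = 57.2°C ✓; longest run = 4, exceeds 3 ✗; GC 13/18 = 72.2%, outside 41.9–65.9% ✗; length 18, outside 20–27 ✗ — fails.
P4 (23 nt, A=4 T=10 G=2 C=7): Tm = 64.9 + 41·(9 − 16.4)/23 = 51.7°C ✓; longest run = 2 ✓; GC 9/23 = 39.1%, outside 41.9–65.9% ✗; length 23 ✓ — fails.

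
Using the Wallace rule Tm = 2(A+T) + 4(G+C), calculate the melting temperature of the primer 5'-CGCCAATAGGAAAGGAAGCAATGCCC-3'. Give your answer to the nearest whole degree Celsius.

80°C

Base counts: A=10, T=2, G=7, C=7 (length 26).
Tm = 2·(10+2) + 4·(7+7) = 2·12 + 4·14 = 24 + 56 = 80°C.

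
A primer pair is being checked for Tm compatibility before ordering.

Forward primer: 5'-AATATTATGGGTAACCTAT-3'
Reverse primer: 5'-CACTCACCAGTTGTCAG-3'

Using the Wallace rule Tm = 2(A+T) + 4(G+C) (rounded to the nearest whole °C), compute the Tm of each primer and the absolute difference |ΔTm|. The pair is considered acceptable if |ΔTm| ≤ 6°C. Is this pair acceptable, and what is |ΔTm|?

|ΔTm| = 4°C; the pair is acceptable.

Forward: A=7 T=7 G=3 C=2 → Tm = 2·14 + 4·5 = 48°C.
Reverse: A=4 T=4 G=3 C=6 → Tm = 2·8 + 4·9 = 52°C.
|ΔTm| = |48 − 52| = 4°C, ≤ 6°C.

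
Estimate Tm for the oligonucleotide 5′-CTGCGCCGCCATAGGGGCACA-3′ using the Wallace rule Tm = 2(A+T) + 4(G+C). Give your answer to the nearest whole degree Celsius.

Base counts: A=4, T=2, G=7, C=8 (length 21).
Tm = 2·(4+2) + 4·(7+8) = 2·6 + 4·15 = 12 + 60 = 72°C.

72°C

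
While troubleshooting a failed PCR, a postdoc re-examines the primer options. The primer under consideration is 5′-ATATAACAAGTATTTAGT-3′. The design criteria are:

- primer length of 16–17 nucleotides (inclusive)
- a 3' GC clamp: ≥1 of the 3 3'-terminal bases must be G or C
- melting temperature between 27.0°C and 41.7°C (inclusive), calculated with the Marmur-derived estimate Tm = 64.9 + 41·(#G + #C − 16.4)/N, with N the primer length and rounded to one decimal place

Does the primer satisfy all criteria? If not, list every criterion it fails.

Fails: length.

Base counts: A=8, T=7, G=2, C=1 (length 18).
length: length 18, outside 16–17 ✗
GC clamp: 3' end AGT has 1 G/C ✓
Tm: Tm = 64.9 + 41·(3 − 16.4)/18 = 34.4°C ✓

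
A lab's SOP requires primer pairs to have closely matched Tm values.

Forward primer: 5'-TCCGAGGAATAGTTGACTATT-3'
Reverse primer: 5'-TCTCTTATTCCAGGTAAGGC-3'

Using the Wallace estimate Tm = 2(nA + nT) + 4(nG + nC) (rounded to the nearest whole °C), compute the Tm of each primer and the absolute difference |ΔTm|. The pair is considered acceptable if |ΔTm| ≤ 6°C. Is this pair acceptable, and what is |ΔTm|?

|ΔTm| = 0°C; the pair is acceptable.

Forward: A=6 T=7 G=5 C=3 → Tm = 2·13 + 4·8 = 58°C.
Reverse: A=4 T=7 G=4 C=5 → Tm = 2·11 + 4·9 = 58°C.
|ΔTm| = |58 − 58| = 0°C, ≤ 6°C.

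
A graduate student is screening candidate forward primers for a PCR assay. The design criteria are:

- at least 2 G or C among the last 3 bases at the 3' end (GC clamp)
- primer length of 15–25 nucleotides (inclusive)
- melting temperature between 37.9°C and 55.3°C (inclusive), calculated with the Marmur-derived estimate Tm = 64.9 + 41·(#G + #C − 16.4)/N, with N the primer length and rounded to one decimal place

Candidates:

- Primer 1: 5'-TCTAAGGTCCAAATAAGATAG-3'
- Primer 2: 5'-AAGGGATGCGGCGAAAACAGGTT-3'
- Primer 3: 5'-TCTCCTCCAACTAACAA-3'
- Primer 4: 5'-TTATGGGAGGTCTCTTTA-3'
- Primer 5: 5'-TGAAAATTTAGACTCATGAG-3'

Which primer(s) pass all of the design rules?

Primer 1 (21 nt, A=9 T=5 G=4 C=3): 3' end TAG has 1 G/C, need ≥2 ✗; length 21 ✓; Tm = 64.9 + 41·(7 − 16.4)/21 = 46.5°C ✓ — fails.
Primer 2 (23 nt, A=8 T=3 G=9 C=3): 3' end GTT has 1 G/C, need ≥2 ✗; length 23 ✓; Tm = 64.9 + 41·(12 − 16.4)/23 = 57.1°C, outside 37.9–55.3°C ✗ — fails.
Primer 3 (17 nt, A=6 T=4 G=0 C=7): 3' end CAA has 1 G/C, need ≥2 ✗; length 17 ✓; Tm = 64.9 + 41·(7 − 16.4)/17 = 42.2°C ✓ — fails.
Primer 4 (18 nt, A=3 T=8 G=5 C=2): 3' end TTA has 0 G/C, need ≥2 ✗; length 18 ✓; Tm = 64.9 + 41·(7 − 16.4)/18 = 43.5°C ✓ — fails.
Primer 5 (20 nt, A=8 T=6 G=4 C=2): 3' end GAG has 2 G/C ✓; length 20 ✓; Tm = 64.9 + 41·(6 − 16.4)/20 = 43.6°C ✓ — passes.

Primer 5 only.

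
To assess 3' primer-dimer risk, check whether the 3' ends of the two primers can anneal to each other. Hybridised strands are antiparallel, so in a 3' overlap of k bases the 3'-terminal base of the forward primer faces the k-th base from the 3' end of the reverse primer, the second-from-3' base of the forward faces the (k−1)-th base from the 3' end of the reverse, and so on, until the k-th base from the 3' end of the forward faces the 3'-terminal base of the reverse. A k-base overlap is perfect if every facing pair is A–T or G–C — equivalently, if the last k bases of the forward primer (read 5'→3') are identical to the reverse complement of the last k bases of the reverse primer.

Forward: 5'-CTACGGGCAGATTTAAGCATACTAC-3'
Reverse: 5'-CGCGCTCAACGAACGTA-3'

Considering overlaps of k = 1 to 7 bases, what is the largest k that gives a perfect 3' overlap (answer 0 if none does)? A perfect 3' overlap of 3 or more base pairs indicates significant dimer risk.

Last 7 bases (5'→3') — forward …ATACTAC, reverse …GAACGTA.
Reverse complement of the reverse primer's last 7 bases: TACGTTC; its first k bases are the reverse complement of the reverse primer's last k bases, so a perfect k-base overlap needs the forward primer's last k bases to equal them.
Comparing (forward last k vs required): k=1: C vs T ✗; k=2: AC vs TA ✗; k=3: TAC vs TAC ✓; k=4: CTAC vs TACG ✗; k=5: ACTAC vs TACGT ✗; k=6: TACTAC vs TACGTT ✗; k=7: ATACTAC vs TACGTTC ✗.
Only k = 3 is perfect, so the longest perfect 3' overlap is 3.

Longest perfect overlap: 3 complementary base pairs; significant dimer risk (threshold 3).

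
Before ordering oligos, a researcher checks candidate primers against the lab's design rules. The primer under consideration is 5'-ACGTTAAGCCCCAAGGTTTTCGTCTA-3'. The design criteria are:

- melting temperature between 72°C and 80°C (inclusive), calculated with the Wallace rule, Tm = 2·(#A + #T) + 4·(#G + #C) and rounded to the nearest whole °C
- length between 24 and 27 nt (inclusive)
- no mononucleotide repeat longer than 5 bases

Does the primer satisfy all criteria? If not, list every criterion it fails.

Meets all criteria.

Base counts: A=6, T=8, G=5, C=7 (length 26).
Tm: Tm = 2·14 + 4·12 = 76°C ✓
length: length 26 ✓
homopolymer run: longest run = 4 ✓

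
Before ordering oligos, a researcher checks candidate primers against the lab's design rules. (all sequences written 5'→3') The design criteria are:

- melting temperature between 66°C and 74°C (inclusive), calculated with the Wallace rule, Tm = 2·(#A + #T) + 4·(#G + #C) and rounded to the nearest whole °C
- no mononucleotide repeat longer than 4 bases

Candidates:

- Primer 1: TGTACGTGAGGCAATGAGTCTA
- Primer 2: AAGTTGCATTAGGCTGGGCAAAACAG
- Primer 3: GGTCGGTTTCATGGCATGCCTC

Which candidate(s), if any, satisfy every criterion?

Primer 3 only.

Primer 1 (22 nt, A=6 T=6 G=7 C=3): Tm = 2·12 + 4·10 = 64°C, outside 66–74°C ✗; longest run = 2 ✓ — fails.
Primer 2 (26 nt, A=9 T=5 G=8 C=4): Tm = 2·14 + 4·12 = 76°C, outside 66–74°C ✗; longest run = 4 ✓ — fails.
Primer 3 (22 nt, A=2 T=7 G=7 C=6): Tm = 2·9 + 4·13 = 70°C ✓; longest run = 3 ✓ — passes.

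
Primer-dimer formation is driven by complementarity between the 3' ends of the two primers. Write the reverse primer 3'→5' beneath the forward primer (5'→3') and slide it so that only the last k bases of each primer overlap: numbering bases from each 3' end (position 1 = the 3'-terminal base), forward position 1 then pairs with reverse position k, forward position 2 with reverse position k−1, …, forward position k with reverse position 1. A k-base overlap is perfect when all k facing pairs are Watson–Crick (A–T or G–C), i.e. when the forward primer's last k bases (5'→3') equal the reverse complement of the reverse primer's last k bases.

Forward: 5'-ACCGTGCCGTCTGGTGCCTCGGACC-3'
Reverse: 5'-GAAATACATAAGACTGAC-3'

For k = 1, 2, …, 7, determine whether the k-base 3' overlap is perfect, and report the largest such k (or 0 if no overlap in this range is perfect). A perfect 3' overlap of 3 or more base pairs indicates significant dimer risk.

Longest perfect overlap: 0 complementary base pairs; below the dimer-risk threshold (threshold 3).

Last 7 bases (5'→3') — forward …TCGGACC, reverse …GACTGAC.
Reverse complement of the reverse primer's last 7 bases: GTCAGTC; its first k bases are the reverse complement of the reverse primer's last k bases, so a perfect k-base overlap needs the forward primer's last k bases to equal them.
Comparing (forward last k vs required): k=1: C vs G ✗; k=2: CC vs GT ✗; k=3: ACC vs GTC ✗; k=4: GACC vs GTCA ✗; k=5: GGACC vs GTCAG ✗; k=6: CGGACC vs GTCAGT ✗; k=7: TCGGACC vs GTCAGTC ✗.
No overlap length from 1 to 7 is perfect, so the longest perfect 3' overlap is 0.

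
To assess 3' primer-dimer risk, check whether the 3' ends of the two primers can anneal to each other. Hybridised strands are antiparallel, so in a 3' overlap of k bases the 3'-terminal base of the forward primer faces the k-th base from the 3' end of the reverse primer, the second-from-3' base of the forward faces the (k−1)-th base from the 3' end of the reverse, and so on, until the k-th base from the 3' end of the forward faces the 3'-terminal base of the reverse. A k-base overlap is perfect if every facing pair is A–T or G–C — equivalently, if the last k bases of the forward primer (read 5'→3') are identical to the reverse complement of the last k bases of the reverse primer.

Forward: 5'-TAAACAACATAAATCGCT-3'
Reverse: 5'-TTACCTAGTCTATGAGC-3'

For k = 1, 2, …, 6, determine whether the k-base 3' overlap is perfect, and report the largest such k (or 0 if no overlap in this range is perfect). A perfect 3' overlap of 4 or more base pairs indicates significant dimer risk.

Last 6 bases (5'→3') — forward …ATCGCT, reverse …ATGAGC.
Reverse complement of the reverse primer's last 6 bases: GCTCAT; its first k bases are the reverse complement of the reverse primer's last k bases, so a perfect k-base overlap needs the forward primer's last k bases to equal them.
Comparing (forward last k vs required): k=1: T vs G ✗; k=2: CT vs GC ✗; k=3: GCT vs GCT ✓; k=4: CGCT vs GCTC ✗; k=5: TCGCT vs GCTCA ✗; k=6: ATCGCT vs GCTCAT ✗.
Only k = 3 is perfect, so the longest perfect 3' overlap is 3.

Longest perfect overlap: 3 complementary base pairs; below the dimer-risk threshold (threshold 4).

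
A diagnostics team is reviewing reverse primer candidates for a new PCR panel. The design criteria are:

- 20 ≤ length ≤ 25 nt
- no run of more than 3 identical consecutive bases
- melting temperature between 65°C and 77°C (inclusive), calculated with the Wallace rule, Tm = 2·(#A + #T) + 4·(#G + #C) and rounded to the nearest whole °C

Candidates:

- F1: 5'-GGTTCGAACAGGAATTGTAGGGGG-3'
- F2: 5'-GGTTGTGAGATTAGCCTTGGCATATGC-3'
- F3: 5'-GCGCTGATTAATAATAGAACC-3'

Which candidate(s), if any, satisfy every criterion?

None of the candidates satisfy all criteria.

F1 (24 nt, A=6 T=5 G=11 C=2): length 24 ✓; longest run = 5, exceeds 3 ✗; Tm = 2·11 + 4·13 = 74°C ✓ — fails.
F2 (27 nt, A=5 T=9 G=9 C=4): length 27, outside 20–25 ✗; longest run = 2 ✓; Tm = 2·14 + 4·13 = 80°C, outside 65–77°C ✗ — fails.
F3 (21 nt, A=8 T=5 G=4 C=4): length 21 ✓; longest run = 2 ✓; Tm = 2·13 + 4·8 = 58°C, outside 65–77°C ✗ — fails.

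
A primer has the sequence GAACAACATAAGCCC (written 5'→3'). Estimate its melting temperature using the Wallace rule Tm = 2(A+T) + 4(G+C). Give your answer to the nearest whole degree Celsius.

44°C

Base counts: A=7, T=1, G=2, C=5 (length 15).
Tm = 2·(7+1) + 4·(2+5) = 2·8 + 4·7 = 16 + 28 = 44°C.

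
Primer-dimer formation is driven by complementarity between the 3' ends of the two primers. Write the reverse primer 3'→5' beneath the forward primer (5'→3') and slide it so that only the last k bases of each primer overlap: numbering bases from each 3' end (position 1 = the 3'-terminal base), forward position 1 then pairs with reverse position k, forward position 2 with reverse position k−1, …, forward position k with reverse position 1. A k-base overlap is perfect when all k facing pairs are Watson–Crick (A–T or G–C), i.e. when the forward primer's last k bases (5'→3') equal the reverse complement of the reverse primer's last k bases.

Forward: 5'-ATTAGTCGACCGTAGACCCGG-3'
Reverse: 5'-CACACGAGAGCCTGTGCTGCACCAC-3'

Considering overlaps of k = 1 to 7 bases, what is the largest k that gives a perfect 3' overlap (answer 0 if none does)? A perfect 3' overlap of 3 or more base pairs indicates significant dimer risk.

Longest perfect overlap: 1 complementary base pair; below the dimer-risk threshold (threshold 3).

Last 7 bases (5'→3') — forward …GACCCGG, reverse …GCACCAC.
Reverse complement of the reverse primer's last 7 bases: GTGGTGC; its first k bases are the reverse complement of the reverse primer's last k bases, so a perfect k-base overlap needs the forward primer's last k bases to equal them.
Comparing (forward last k vs required): k=1: G vs G ✓; k=2: GG vs GT ✗; k=3: CGG vs GTG ✗; k=4: CCGG vs GTGG ✗; k=5: CCCGG vs GTGGT ✗; k=6: ACCCGG vs GTGGTG ✗; k=7: GACCCGG vs GTGGTGC ✗.
Only k = 1 is perfect, so the longest perfect 3' overlap is 1.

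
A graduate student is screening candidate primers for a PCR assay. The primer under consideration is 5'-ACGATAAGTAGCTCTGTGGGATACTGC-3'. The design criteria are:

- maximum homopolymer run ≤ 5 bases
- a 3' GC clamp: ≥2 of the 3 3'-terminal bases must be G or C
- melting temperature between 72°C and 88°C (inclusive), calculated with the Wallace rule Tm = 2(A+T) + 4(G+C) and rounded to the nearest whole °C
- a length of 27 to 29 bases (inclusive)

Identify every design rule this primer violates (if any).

Meets all criteria.

Base counts: A=7, T=7, G=8, C=5 (length 27).
homopolymer run: longest run = 3 ✓
GC clamp: 3' end TGC has 2 G/C ✓
Tm: Tm = 2·14 + 4·13 = 80°C ✓
length: length 27 ✓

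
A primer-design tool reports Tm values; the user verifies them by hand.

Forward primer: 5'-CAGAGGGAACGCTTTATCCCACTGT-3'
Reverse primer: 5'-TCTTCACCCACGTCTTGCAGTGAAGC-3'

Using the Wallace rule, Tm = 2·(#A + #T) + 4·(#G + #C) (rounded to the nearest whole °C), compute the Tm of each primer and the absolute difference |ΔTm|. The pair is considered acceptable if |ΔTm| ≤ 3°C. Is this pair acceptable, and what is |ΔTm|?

|ΔTm| = 4°C; the pair is not acceptable.

Forward: A=6 T=6 G=6 C=7 → Tm = 2·12 + 4·13 = 76°C.
Reverse: A=5 T=7 G=5 C=9 → Tm = 2·12 + 4·14 = 80°C.
|ΔTm| = |76 − 80| = 4°C, > 3°C.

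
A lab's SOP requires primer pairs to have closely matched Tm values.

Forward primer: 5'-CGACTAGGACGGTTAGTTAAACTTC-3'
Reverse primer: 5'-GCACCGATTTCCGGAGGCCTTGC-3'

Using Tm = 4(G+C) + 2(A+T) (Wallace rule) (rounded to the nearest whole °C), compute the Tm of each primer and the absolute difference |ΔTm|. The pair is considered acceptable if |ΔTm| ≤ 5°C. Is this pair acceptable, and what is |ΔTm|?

|ΔTm| = 4°C; the pair is acceptable.

Forward: A=7 T=7 G=6 C=5 → Tm = 2·14 + 4·11 = 72°C.
Reverse: A=3 T=5 G=7 C=8 → Tm = 2·8 + 4·15 = 76°C.
|ΔTm| = |72 − 76| = 4°C, ≤ 5°C.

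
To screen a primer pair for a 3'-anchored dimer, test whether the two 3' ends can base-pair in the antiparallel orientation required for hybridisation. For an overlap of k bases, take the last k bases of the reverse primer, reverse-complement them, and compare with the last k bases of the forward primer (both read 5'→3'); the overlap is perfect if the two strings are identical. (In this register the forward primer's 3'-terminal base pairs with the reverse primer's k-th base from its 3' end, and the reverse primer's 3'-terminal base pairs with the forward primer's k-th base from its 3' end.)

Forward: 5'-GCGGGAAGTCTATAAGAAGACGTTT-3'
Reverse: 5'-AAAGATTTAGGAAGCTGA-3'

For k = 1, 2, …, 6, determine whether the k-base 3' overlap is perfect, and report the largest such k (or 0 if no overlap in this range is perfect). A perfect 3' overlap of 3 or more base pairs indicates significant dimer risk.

Longest perfect overlap: 1 complementary base pair; below the dimer-risk threshold (threshold 3).

Last 6 bases (5'→3') — forward …ACGTTT, reverse …AGCTGA.
Reverse complement of the reverse primer's last 6 bases: TCAGCT; its first k bases are the reverse complement of the reverse primer's last k bases, so a perfect k-base overlap needs the forward primer's last k bases to equal them.
Comparing (forward last k vs required): k=1: T vs T ✓; k=2: TT vs TC ✗; k=3: TTT vs TCA ✗; k=4: GTTT vs TCAG ✗; k=5: CGTTT vs TCAGC ✗; k=6: ACGTTT vs TCAGCT ✗.
Only k = 1 is perfect, so the longest perfect 3' overlap is 1.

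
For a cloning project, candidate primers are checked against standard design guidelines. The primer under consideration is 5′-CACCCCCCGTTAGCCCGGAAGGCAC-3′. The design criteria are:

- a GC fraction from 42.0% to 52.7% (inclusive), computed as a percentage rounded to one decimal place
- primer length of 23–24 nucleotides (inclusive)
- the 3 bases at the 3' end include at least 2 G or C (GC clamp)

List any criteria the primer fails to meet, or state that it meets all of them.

Fails: GC content, length.

Base counts: A=5, T=2, G=6, C=12 (length 25).
GC content: GC 18/25 = 72.0%, outside 42.0–52.7% ✗
length: length 25, outside 23–24 ✗
GC clamp: 3' end CAC has 2 G/C ✓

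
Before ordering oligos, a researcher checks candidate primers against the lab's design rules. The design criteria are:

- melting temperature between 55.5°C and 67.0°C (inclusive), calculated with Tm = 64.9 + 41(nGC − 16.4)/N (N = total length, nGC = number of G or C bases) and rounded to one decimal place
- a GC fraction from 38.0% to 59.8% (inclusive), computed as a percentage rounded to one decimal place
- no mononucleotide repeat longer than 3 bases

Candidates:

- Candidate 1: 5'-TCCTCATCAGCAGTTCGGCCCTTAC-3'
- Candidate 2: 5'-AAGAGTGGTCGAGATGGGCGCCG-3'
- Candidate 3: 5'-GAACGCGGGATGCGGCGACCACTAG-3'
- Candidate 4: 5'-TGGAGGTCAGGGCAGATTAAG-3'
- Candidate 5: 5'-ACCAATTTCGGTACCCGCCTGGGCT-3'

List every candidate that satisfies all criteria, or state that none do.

Candidate 1 only.

Candidate 1 (25 nt, A=4 T=7 G=4 C=10): Tm = 64.9 + 41·(14 − 16.4)/25 = 61.0°C ✓; GC 14/25 = 56.0% ✓; longest run = 3 ✓ — passes.
Candidate 2 (23 nt, A=5 T=3 G=11 C=4): Tm = 64.9 + 41·(15 − 16.4)/23 = 62.4°C ✓; GC 15/23 = 65.2%, outside 38.0–59.8% ✗; longest run = 3 ✓ — fails.
Candidate 3 (25 nt, A=6 T=2 G=10 C=7): Tm = 64.9 + 41·(17 − 16.4)/25 = 65.9°C ✓; GC 17/25 = 68.0%, outside 38.0–59.8% ✗; longest run = 3 ✓ — fails.
Candidate 4 (21 nt, A=6 T=4 G=9 C=2): Tm = 64.9 + 41·(11 − 16.4)/21 = 54.4°C, outside 55.5–67.0°C ✗; GC 11/21 = 52.4% ✓; longest run = 3 ✓ — fails.
Candidate 5 (25 nt, A=4 T=6 G=6 C=9): Tm = 64.9 + 41·(15 − 16.4)/25 = 62.6°C ✓; GC 15/25 = 60.0%, outside 38.0–59.8% ✗; longest run = 3 ✓ — fails.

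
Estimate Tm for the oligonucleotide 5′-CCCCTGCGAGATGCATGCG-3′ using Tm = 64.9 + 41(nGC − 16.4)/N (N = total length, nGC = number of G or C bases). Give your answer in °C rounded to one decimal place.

Base counts: A=3, T=3, G=6, C=7; G+C = 13, N = 19.
Tm = 64.9 + 41·(13 − 16.4)/19 = 64.9 + -139.40/19 = 57.6°C.

57.6°C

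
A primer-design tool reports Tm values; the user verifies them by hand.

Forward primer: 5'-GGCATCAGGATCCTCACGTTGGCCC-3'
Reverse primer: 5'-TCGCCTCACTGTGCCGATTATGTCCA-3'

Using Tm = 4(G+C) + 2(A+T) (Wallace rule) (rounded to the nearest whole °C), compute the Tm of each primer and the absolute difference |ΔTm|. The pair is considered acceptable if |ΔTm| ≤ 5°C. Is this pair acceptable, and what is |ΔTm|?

Forward: A=4 T=5 G=7 C=9 → Tm = 2·9 + 4·16 = 82°C.
Reverse: A=4 T=8 G=5 C=9 → Tm = 2·12 + 4·14 = 80°C.
|ΔTm| = |82 − 80| = 2°C, ≤ 5°C.

|ΔTm| = 2°C; the pair is acceptable.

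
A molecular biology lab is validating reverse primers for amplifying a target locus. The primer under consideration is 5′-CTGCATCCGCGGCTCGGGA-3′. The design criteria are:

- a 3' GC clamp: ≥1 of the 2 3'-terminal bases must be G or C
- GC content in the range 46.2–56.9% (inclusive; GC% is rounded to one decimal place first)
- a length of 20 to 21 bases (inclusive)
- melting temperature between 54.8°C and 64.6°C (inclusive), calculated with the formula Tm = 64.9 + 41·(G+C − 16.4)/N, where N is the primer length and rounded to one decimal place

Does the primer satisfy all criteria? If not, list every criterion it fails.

Base counts: A=2, T=3, G=7, C=7 (length 19).
GC clamp: 3' end GA has 1 G/C ✓
GC content: GC 14/19 = 73.7%, outside 46.2–56.9% ✗
length: length 19, outside 20–21 ✗
Tm: Tm = 64.9 + 41·(14 − 16.4)/19 = 59.7°C ✓

Fails: GC content, length.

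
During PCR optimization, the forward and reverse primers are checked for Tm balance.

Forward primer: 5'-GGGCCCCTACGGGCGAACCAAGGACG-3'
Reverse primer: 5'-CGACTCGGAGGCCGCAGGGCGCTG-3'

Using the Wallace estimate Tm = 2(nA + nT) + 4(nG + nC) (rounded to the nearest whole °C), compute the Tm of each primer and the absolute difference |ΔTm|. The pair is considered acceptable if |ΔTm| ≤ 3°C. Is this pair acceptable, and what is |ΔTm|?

|ΔTm| = 4°C; the pair is not acceptable.

Forward: A=6 T=1 G=10 C=9 → Tm = 2·7 + 4·19 = 90°C.
Reverse: A=3 T=2 G=11 C=8 → Tm = 2·5 + 4·19 = 86°C.
|ΔTm| = |90 − 86| = 4°C, > 3°C.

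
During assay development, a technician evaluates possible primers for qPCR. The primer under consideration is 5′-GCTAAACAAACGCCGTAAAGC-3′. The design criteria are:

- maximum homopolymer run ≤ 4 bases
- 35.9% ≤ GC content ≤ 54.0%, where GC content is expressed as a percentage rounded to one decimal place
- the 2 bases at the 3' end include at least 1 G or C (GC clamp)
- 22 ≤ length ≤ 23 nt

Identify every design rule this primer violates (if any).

Fails: length.

Base counts: A=9, T=2, G=4, C=6 (length 21).
homopolymer run: longest run = 3 ✓
GC content: GC 10/21 = 47.6% ✓
GC clamp: 3' end GC has 2 G/C ✓
length: length 21, outside 22–23 ✗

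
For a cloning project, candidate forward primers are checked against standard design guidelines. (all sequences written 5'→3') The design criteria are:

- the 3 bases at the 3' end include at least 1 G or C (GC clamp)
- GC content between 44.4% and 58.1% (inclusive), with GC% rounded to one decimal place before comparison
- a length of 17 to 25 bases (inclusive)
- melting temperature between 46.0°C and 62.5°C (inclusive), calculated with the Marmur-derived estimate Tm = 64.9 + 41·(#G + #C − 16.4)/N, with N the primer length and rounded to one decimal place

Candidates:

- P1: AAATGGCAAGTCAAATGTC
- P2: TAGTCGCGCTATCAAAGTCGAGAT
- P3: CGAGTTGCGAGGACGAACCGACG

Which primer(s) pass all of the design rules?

P1 (19 nt, A=8 T=4 G=4 C=3): 3' end GTC has 2 G/C ✓; GC 7/19 = 36.8%, outside 44.4–58.1% ✗; length 19 ✓; Tm = 64.9 + 41·(7 − 16.4)/19 = 44.6°C, outside 46.0–62.5°C ✗ — fails.
P2 (24 nt, A=7 T=6 G=6 C=5): 3' end GAT has 1 G/C ✓; GC 11/24 = 45.8% ✓; length 24 ✓; Tm = 64.9 + 41·(11 − 16.4)/24 = 55.7°C ✓ — passes.
P3 (23 nt, A=6 T=2 G=9 C=6): 3' end ACG has 2 G/C ✓; GC 15/23 = 65.2%, outside 44.4–58.1% ✗; length 23 ✓; Tm = 64.9 + 41·(15 − 16.4)/23 = 62.4°C ✓ — fails.

P2 only.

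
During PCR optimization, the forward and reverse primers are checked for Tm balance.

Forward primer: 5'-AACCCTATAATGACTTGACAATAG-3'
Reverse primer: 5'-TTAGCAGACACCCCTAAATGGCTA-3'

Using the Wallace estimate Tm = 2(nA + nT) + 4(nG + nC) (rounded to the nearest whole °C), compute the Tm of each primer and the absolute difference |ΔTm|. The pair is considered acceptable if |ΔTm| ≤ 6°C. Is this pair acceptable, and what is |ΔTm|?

Forward: A=10 T=6 G=3 C=5 → Tm = 2·16 + 4·8 = 64°C.
Reverse: A=8 T=5 G=4 C=7 → Tm = 2·13 + 4·11 = 70°C.
|ΔTm| = |64 − 70| = 6°C, ≤ 6°C.

|ΔTm| = 6°C; the pair is acceptable.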